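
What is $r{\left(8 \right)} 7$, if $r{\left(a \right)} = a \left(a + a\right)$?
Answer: $896$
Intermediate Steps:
$r{\left(a \right)} = 2 a^{2}$ ($r{\left(a \right)} = a 2 a = 2 a^{2}$)
$r{\left(8 \right)} 7 = 2 \cdot 8^{2} \cdot 7 = 2 \cdot 64 \cdot 7 = 128 \cdot 7 = 896$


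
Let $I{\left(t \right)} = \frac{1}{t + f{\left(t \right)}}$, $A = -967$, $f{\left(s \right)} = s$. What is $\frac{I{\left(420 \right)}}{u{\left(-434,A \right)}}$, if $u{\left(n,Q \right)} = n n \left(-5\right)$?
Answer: $- \frac{1}{791095200} \approx -1.2641 \cdot 10^{-9}$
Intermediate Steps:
$u{\left(n,Q \right)} = - 5 n^{2}$ ($u{\left(n,Q \right)} = n^{2} \left(-5\right) = - 5 n^{2}$)
$I{\left(t \right)} = \frac{1}{2 t}$ ($I{\left(t \right)} = \frac{1}{t + t} = \frac{1}{2 t}$)
$\frac{I{\left(420 \right)}}{u{\left(-434,A \right)}} = \frac{\frac{1}{2} \cdot \frac{1}{420}}{\left(-5\right) \left(-434\right)^{2}} = \frac{\frac{1}{2} \cdot \frac{1}{420}}{\left(-5\right) 188356} = \frac{1}{840 \left(-941780\right)} = \frac{1}{840} \left(- \frac{1}{941780}\right) = - \frac{1}{791095200}$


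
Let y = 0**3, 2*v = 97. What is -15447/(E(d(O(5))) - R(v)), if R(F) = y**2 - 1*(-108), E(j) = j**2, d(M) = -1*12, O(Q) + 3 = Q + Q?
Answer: -5149/12 ≈ -429.08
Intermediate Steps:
v = 97/2 (v = (1/2)*97 = 97/2 ≈ 48.500)
O(Q) = -3 + 2*Q (O(Q) = -3 + (Q + Q) = -3 + 2*Q)
y = 0
d(M) = -12
R(F) = 108 (R(F) = 0**2 - 1*(-108) = 0 + 108 = 108)
-15447/(E(d(O(5))) - R(v)) = -15447/((-12)**2 - 1*108) = -15447/(144 - 108) = -15447/36 = -15447*1/36 = -5149/12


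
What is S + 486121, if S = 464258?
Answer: 950379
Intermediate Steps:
S + 486121 = 464258 + 486121 = 950379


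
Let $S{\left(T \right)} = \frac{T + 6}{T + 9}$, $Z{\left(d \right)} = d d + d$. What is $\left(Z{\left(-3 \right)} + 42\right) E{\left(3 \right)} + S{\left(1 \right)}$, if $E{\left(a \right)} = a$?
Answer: $\frac{1447}{10} \approx 144.7$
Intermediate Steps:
$Z{\left(d \right)} = d + d^{2}$ ($Z{\left(d \right)} = d^{2} + d = d + d^{2}$)
$S{\left(T \right)} = \frac{6 + T}{9 + T}$
$\left(Z{\left(-3 \right)} + 42\right) E{\left(3 \right)} + S{\left(1 \right)} = \left(- 3 \left(1 - 3\right) + 42\right) 3 + \frac{6 + 1}{9 + 1} = \left(\left(-3\right) \left(-2\right) + 42\right) 3 + \frac{1}{10} \cdot 7 = \left(6 + 42\right) 3 + \frac{1}{10} \cdot 7 = 48 \cdot 3 + \frac{7}{10} = 144 + \frac{7}{10} = \frac{1447}{10}$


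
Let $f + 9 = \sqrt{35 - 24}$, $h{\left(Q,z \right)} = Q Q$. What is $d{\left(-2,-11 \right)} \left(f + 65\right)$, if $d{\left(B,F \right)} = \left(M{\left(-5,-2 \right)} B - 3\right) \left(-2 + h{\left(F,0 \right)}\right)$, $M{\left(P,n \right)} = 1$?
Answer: $-33320 - 595 \sqrt{11} \approx -35293.0$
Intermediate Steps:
$h{\left(Q,z \right)} = Q^{2}$
$f = -9 + \sqrt{11}$ ($f = -9 + \sqrt{35 - 24} = -9 + \sqrt{11} \approx -5.6834$)
$d{\left(B,F \right)} = \left(-3 + B\right) \left(-2 + F^{2}\right)$ ($d{\left(B,F \right)} = \left(1 B - 3\right) \left(-2 + F^{2}\right) = \left(B - 3\right) \left(-2 + F^{2}\right) = \left(-3 + B\right) \left(-2 + F^{2}\right)$)
$d{\left(-2,-11 \right)} \left(f + 65\right) = \left(6 - 3 \left(-11\right)^{2} - -4 - 2 \left(-11\right)^{2}\right) \left(\left(-9 + \sqrt{11}\right) + 65\right) = \left(6 - 363 + 4 - 242\right) \left(56 + \sqrt{11}\right) = - 595 \left(56 + \sqrt{11}\right) = -33320 - 595 \sqrt{11}$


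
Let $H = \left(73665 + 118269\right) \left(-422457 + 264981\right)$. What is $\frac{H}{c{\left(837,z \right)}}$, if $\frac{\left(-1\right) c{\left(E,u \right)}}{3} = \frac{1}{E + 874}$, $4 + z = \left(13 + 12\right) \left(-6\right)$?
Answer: $17238324192408$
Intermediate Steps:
$z = -154$ ($z = -4 + \left(13 + 12\right) \left(-6\right) = -4 + 25 \left(-6\right) = -4 - 150 = -154$)
$c{\left(E,u \right)} = - \frac{3}{874 + E}$ ($c{\left(E,u \right)} = - \frac{3}{E + 874} = - \frac{3}{874 + E}$)
$H = -30224998584$ ($H = 191934 \left(-157476\right) = -30224998584$)
$\frac{H}{c{\left(837,z \right)}} = - \frac{30224998584}{\left(-3\right) \frac{1}{874 + 837}} = - \frac{30224998584}{\left(-3\right) \frac{1}{1711}} = - \frac{30224998584}{- \frac{3}{1711}} = \left(-30224998584\right) \left(- \frac{1711}{3}\right) = 17238324192408$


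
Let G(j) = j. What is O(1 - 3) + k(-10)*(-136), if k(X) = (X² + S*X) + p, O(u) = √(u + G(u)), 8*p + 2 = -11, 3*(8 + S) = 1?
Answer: -71417/3 + 2*I ≈ -23806.0 + 2.0*I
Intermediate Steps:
S = -23/3 (S = -8 + (⅓)*1 = -8 + ⅓ = -23/3 ≈ -7.6667)
p = -13/8 (p = -¼ + (⅛)*(-11) = -¼ - 11/8 = -13/8 ≈ -1.6250)
O(u) = √2*√u (O(u) = √(u + u) = √(2*u) = √2*√u)
k(X) = -13/8 + X² - 23*X/3 (k(X) = (X² - 23*X/3) - 13/8 = -13/8 + X² - 23*X/3)
O(1 - 3) + k(-10)*(-136) = √2*√(1 - 3) + (-13/8 + (-10)² - 23/3*(-10))*(-136) = √2*√(-2) + (-13/8 + 100 + 230/3)*(-136) = √2*(I*√2) + (4201/24)*(-136) = 2*I - 71417/3 = -71417/3 + 2*I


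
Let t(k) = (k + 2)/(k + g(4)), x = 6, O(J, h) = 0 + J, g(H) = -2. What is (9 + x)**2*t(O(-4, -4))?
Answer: 75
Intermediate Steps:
O(J, h) = J
t(k) = (2 + k)/(-2 + k) (t(k) = (k + 2)/(k - 2) = (2 + k)/(-2 + k))
(9 + x)**2*t(O(-4, -4)) = (9 + 6)**2*((2 - 4)/(-2 - 4)) = 15**2*(-2/(-6)) = 225*(-1/6*(-2)) = 225*(1/3) = 75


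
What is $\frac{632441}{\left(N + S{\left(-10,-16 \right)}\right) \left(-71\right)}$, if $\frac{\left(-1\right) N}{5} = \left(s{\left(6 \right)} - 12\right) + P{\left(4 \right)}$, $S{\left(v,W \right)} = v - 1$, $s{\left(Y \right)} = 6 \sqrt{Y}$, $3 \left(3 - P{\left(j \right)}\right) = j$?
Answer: $\frac{115736703}{1196918} + \frac{85379535 \sqrt{6}}{1196918} \approx 271.42$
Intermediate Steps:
$P{\left(j \right)} = 3 - \frac{j}{3}$
$S{\left(v,W \right)} = -1 + v$
$N = \frac{155}{3} - 30 \sqrt{6}$ ($N = - 5 \left(\left(6 \sqrt{6} - 12\right) + \left(3 - \frac{4}{3}\right)\right) = - 5 \left(\left(-12 + 6 \sqrt{6}\right) + \left(3 - \frac{4}{3}\right)\right) = - 5 \left(\left(-12 + 6 \sqrt{6}\right) + \frac{5}{3}\right) = - 5 \left(- \frac{31}{3} + 6 \sqrt{6}\right) = \frac{155}{3} - 30 \sqrt{6} \approx -21.818$)
$\frac{632441}{\left(N + S{\left(-10,-16 \right)}\right) \left(-71\right)} = \frac{632441}{\left(\left(\frac{155}{3} - 30 \sqrt{6}\right) - 11\right) \left(-71\right)} = \frac{632441}{\left(\frac{122}{3} - 30 \sqrt{6}\right) \left(-71\right)} = \frac{632441}{- \frac{8662}{3} + 2130 \sqrt{6}}$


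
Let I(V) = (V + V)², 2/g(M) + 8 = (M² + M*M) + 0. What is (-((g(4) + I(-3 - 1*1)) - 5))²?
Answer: 502681/144 ≈ 3490.8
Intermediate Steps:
g(M) = 2/(-8 + 2*M²) (g(M) = 2/(-8 + ((M² + M*M) + 0)) = 2/(-8 + ((M² + M²) + 0)) = 2/(-8 + (2*M² + 0)) = 2/(-8 + 2*M²))
I(V) = 4*V² (I(V) = (2*V)² = 4*V²)
(-((g(4) + I(-3 - 1*1)) - 5))² = (-((1/(-4 + 4²) + 4*(-3 - 1*1)²) - 5))² = (-((1/(-4 + 16) + 4*(-3 - 1)²) - 5))² = (-((1/12 + 4*(-4)²) - 5))² = (-((1/12 + 4*16) - 5))² = (-((1/12 + 64) - 5))² = (-(769/12 - 5))² = (-1*709/12)² = (-709/12)² = 502681/144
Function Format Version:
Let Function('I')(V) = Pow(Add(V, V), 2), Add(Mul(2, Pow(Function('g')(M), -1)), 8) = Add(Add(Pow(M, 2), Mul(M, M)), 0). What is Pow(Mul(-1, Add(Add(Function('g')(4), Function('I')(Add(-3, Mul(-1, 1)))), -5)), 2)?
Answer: Rational(502681, 144) ≈ 3490.8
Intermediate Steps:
Function('g')(M) = Mul(2, Pow(Add(-8, Mul(2, Pow(M, 2))), -1)) (Function('g')(M) = Mul(2, Pow(Add(-8, Add(Add(Pow(M, 2), Mul(M, M)), 0)), -1)) = Mul(2, Pow(Add(-8, Add(Add(Pow(M, 2), Pow(M, 2)), 0)), -1)) = Mul(2, Pow(Add(-8, Add(Mul(2, Pow(M, 2)), 0)), -1)) = Mul(2, Pow(Add(-8, Mul(2, Pow(M, 2))), -1)))
Function('I')(V) = Mul(4, Pow(V, 2)) (Function('I')(V) = Pow(Mul(2, V), 2) = Mul(4, Pow(V, 2)))
Pow(Mul(-1, Add(Add(Function('g')(4), Function('I')(Add(-3, Mul(-1, 1)))), -5)), 2) = Pow(Mul(-1, Add(Add(Pow(Add(-4, Pow(4, 2)), -1), Mul(4, Pow(Add(-3, Mul(-1, 1)), 2))), -5)), 2) = Pow(Mul(-1, Add(Add(Pow(Add(-4, 16), -1), Mul(4, Pow(Add(-3, -1), 2))), -5)), 2) = Pow(Mul(-1, Add(Add(Pow(12, -1), Mul(4, Pow(-4, 2))), -5)), 2) = Pow(Mul(-1, Add(Add(Rational(1, 12), Mul(4, 16)), -5)), 2) = Pow(Mul(-1, Add(Add(Rational(1, 12), 64), -5)), 2) = Pow(Mul(-1, Add(Rational(769, 12), -5)), 2) = Pow(Mul(-1, Rational(709, 12)), 2) = Pow(Rational(-709, 12), 2) = Rational(502681, 144)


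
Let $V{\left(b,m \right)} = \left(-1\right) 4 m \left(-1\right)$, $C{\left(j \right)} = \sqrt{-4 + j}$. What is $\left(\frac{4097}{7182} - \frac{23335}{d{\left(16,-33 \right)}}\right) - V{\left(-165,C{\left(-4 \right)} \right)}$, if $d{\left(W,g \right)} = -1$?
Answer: $\frac{167596067}{7182} - 8 i \sqrt{2} \approx 23336.0 - 11.314 i$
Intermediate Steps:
$V{\left(b,m \right)} = 4 m$ ($V{\left(b,m \right)} = - 4 \left(- m\right) = 4 m$)
$\left(\frac{4097}{7182} - \frac{23335}{d{\left(16,-33 \right)}}\right) - V{\left(-165,C{\left(-4 \right)} \right)} = \left(\frac{4097}{7182} - \frac{23335}{-1}\right) - 4 \sqrt{-4 - 4} = \left(4097 \cdot \frac{1}{7182} - -23335\right) - 4 \sqrt{-8} = \left(\frac{4097}{7182} + 23335\right) - 4 \cdot 2 i \sqrt{2} = \frac{167596067}{7182} - 8 i \sqrt{2}$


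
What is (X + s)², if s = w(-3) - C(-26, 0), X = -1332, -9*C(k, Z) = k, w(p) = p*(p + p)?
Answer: 140469904/81 ≈ 1.7342e+6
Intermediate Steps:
w(p) = 2*p² (w(p) = p*(2*p) = 2*p²)
C(k, Z) = -k/9
s = 136/9 (s = 2*(-3)² - (-1)*(-26)/9 = 2*9 - 1*26/9 = 18 - 26/9 = 136/9 ≈ 15.111)
(X + s)² = (-1332 + 136/9)² = (-11852/9)² = 140469904/81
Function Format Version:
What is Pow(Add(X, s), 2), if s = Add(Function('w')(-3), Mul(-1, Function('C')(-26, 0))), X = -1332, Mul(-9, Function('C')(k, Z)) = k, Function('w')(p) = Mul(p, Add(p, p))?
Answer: Rational(140469904, 81) ≈ 1.7342e+6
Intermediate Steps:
Function('w')(p) = Mul(2, Pow(p, 2)) (Function('w')(p) = Mul(p, Mul(2, p)) = Mul(2, Pow(p, 2)))
Function('C')(k, Z) = Mul(Rational(-1, 9), k)
s = Rational(136, 9) (s = Add(Mul(2, Pow(-3, 2)), Mul(-1, Mul(Rational(-1, 9), -26))) = Add(Mul(2, 9), Mul(-1, Rational(26, 9))) = Add(18, Rational(-26, 9)) = Rational(136, 9) ≈ 15.111)
Pow(Add(X, s), 2) = Pow(Add(-1332, Rational(136, 9)), 2) = Pow(Rational(-11852, 9), 2) = Rational(140469904, 81)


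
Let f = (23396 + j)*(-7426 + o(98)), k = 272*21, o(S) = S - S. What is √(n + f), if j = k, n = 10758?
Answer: 5*I*√8645810 ≈ 14702.0*I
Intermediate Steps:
o(S) = 0
k = 5712
j = 5712
f = -216156008 (f = (23396 + 5712)*(-7426 + 0) = 29108*(-7426) = -216156008)
√(n + f) = √(10758 - 216156008) = √(-216145250) = 5*I*√8645810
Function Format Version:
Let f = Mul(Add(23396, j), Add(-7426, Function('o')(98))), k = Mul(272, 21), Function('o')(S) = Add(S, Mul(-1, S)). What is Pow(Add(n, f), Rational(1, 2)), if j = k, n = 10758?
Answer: Mul(5, I, Pow(8645810, Rational(1, 2))) ≈ Mul(14702., I)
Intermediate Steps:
Function('o')(S) = 0
k = 5712
j = 5712
f = -216156008 (f = Mul(Add(23396, 5712), Add(-7426, 0)) = Mul(29108, -7426) = -216156008)
Pow(Add(n, f), Rational(1, 2)) = Pow(Add(10758, -216156008), Rational(1, 2)) = Pow(-216145250, Rational(1, 2)) = Mul(5, I, Pow(8645810, Rational(1, 2)))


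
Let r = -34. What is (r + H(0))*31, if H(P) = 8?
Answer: -806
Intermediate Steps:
(r + H(0))*31 = (-34 + 8)*31 = -26*31 = -806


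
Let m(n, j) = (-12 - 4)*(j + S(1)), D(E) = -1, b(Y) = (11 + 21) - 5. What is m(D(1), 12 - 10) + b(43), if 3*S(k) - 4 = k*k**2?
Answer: -95/3 ≈ -31.667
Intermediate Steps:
S(k) = 4/3 + k**3/3 (S(k) = 4/3 + (k*k**2)/3 = 4/3 + k**3/3)
b(Y) = 27 (b(Y) = 32 - 5 = 27)
m(n, j) = -80/3 - 16*j (m(n, j) = (-12 - 4)*(j + (4/3 + (1/3)*1**3)) = -16*(j + (4/3 + (1/3)*1)) = -16*(j + (4/3 + 1/3)) = -16*(j + 5/3) = -16*(5/3 + j) = -80/3 - 16*j)
m(D(1), 12 - 10) + b(43) = (-80/3 - 16*(12 - 10)) + 27 = (-80/3 - 16*2) + 27 = (-80/3 - 32) + 27 = -176/3 + 27 = -95/3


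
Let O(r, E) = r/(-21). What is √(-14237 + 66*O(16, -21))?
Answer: I*√700077/7 ≈ 119.53*I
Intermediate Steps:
O(r, E) = -r/21 (O(r, E) = r*(-1/21) = -r/21)
√(-14237 + 66*O(16, -21)) = √(-14237 + 66*(-1/21*16)) = √(-14237 + 66*(-16/21)) = √(-14237 - 352/7) = √(-100011/7) = I*√700077/7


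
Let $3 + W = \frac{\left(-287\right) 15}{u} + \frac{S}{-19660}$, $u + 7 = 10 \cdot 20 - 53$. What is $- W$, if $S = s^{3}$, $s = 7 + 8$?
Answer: $\frac{33345}{983} \approx 33.922$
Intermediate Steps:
$s = 15$
$u = 140$ ($u = -7 + \left(10 \cdot 20 - 53\right) = -7 + \left(200 - 53\right) = -7 + 147 = 140$)
$S = 3375$ ($S = 15^{3} = 3375$)
$W = - \frac{33345}{983}$ ($W = -3 + \left(\frac{\left(-287\right) 15}{140} + \frac{3375}{-19660}\right) = -3 + \left(\left(-4305\right) \frac{1}{140} + 3375 \left(- \frac{1}{19660}\right)\right) = -3 - \frac{30396}{983} = - \frac{33345}{983} \approx -33.922$)
$- W = \left(-1\right) \left(- \frac{33345}{983}\right) = \frac{33345}{983}$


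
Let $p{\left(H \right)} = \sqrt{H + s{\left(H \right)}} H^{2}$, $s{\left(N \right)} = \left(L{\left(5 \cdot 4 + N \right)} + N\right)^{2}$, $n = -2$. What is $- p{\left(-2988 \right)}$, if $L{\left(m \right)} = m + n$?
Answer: $- 53568864 \sqrt{985966} \approx -5.3192 \cdot 10^{10}$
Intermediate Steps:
$L{\left(m \right)} = -2 + m$ ($L{\left(m \right)} = m - 2 = -2 + m$)
$s{\left(N \right)} = \left(18 + 2 N\right)^{2}$ ($s{\left(N \right)} = \left(\left(-2 + \left(5 \cdot 4 + N\right)\right) + N\right)^{2} = \left(\left(-2 + \left(20 + N\right)\right) + N\right)^{2} = \left(\left(18 + N\right) + N\right)^{2} = \left(18 + 2 N\right)^{2}$)
$p{\left(H \right)} = H^{2} \sqrt{H + 4 \left(9 + H\right)^{2}}$ ($p{\left(H \right)} = \sqrt{H + 4 \left(9 + H\right)^{2}} H^{2} = H^{2} \sqrt{H + 4 \left(9 + H\right)^{2}}$)
$- p{\left(-2988 \right)} = - \left(-2988\right)^{2} \sqrt{-2988 + 4 \left(9 - 2988\right)^{2}} = - 8928144 \sqrt{-2988 + 4 \left(-2979\right)^{2}} = - 8928144 \sqrt{-2988 + 4 \cdot 8874441} = - 8928144 \sqrt{-2988 + 35497764} = - 8928144 \sqrt{35494776} = - 8928144 \cdot 6 \sqrt{985966} = - 53568864 \sqrt{985966}$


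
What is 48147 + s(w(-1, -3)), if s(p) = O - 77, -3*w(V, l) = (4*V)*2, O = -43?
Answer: 48027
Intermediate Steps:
w(V, l) = -8*V/3 (w(V, l) = -4*V*2/3 = -8*V/3)
s(p) = -120 (s(p) = -43 - 77 = -120)
48147 + s(w(-1, -3)) = 48147 - 120 = 48027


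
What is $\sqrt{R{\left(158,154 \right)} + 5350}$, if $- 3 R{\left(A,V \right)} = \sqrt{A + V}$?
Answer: $\frac{\sqrt{48150 - 6 \sqrt{78}}}{3} \approx 73.103$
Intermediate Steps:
$R{\left(A,V \right)} = - \frac{\sqrt{A + V}}{3}$
$\sqrt{R{\left(158,154 \right)} + 5350} = \sqrt{- \frac{\sqrt{158 + 154}}{3} + 5350} = \sqrt{- \frac{\sqrt{312}}{3} + 5350} = \sqrt{- \frac{2 \sqrt{78}}{3} + 5350} = \sqrt{5350 - \frac{2 \sqrt{78}}{3}}$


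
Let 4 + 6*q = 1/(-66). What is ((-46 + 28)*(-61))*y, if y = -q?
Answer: 16165/22 ≈ 734.77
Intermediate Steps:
q = -265/396 (q = -⅔ + (⅙)/(-66) = -⅔ + (⅙)*(-1/66) = -⅔ - 1/396 = -265/396 ≈ -0.66919)
y = 265/396 (y = -1*(-265/396) = 265/396 ≈ 0.66919)
((-46 + 28)*(-61))*y = ((-46 + 28)*(-61))*(265/396) = -18*(-61)*(265/396) = 1098*(265/396) = 16165/22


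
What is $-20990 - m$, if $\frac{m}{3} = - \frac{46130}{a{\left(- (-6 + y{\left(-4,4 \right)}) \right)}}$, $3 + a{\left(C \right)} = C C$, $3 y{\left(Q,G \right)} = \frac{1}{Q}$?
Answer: $- \frac{82859870}{4897} \approx -16921.0$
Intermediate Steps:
$y{\left(Q,G \right)} = \frac{1}{3 Q}$
$a{\left(C \right)} = -3 + C^{2}$ ($a{\left(C \right)} = -3 + C C = -3 + C^{2}$)
$m = - \frac{19928160}{4897}$ ($m = 3 \left(- \frac{46130}{-3 + \left(- (-6 + \frac{1}{3 \left(-4\right)})\right)^{2}}\right) = 3 \left(- \frac{46130}{-3 + \left(- (-6 + \frac{1}{3} \left(- \frac{1}{4}\right))\right)^{2}}\right) = 3 \left(- \frac{46130}{-3 + \left(- (-6 - \frac{1}{12})\right)^{2}}\right) = 3 \left(- \frac{46130}{-3 + \left(\left(-1\right) \left(- \frac{73}{12}\right)\right)^{2}}\right) = 3 \left(- \frac{46130}{-3 + \left(\frac{73}{12}\right)^{2}}\right) = 3 \left(- \frac{46130}{-3 + \frac{5329}{144}}\right) = 3 \left(- \frac{46130}{\frac{4897}{144}}\right) = 3 \left(\left(-46130\right) \frac{144}{4897}\right) = 3 \left(- \frac{6642720}{4897}\right) = - \frac{19928160}{4897} \approx -4069.5$)
$-20990 - m = -20990 - - \frac{19928160}{4897} = -20990 + \frac{19928160}{4897} = - \frac{82859870}{4897}$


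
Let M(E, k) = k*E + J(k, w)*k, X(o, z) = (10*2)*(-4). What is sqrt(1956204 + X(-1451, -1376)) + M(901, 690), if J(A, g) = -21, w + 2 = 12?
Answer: 607200 + 2*sqrt(489031) ≈ 6.0860e+5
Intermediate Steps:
w = 10 (w = -2 + 12 = 10)
X(o, z) = -80 (X(o, z) = 20*(-4) = -80)
M(E, k) = -21*k + E*k (M(E, k) = k*E - 21*k = E*k - 21*k = -21*k + E*k)
sqrt(1956204 + X(-1451, -1376)) + M(901, 690) = sqrt(1956204 - 80) + 690*(-21 + 901) = sqrt(1956124) + 690*880 = 2*sqrt(489031) + 607200 = 607200 + 2*sqrt(489031)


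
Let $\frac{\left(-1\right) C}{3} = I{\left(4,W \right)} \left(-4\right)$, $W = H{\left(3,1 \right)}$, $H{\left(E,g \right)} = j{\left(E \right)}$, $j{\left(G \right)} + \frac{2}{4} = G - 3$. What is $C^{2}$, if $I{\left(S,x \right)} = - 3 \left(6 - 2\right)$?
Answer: $20736$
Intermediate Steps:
$j{\left(G \right)} = - \frac{7}{2} + G$ ($j{\left(G \right)} = - \frac{1}{2} + \left(G - 3\right) = - \frac{1}{2} + \left(-3 + G\right) = - \frac{7}{2} + G$)
$H{\left(E,g \right)} = - \frac{7}{2} + E$
$W = - \frac{1}{2}$ ($W = - \frac{7}{2} + 3 = - \frac{1}{2} \approx -0.5$)
$I{\left(S,x \right)} = -12$ ($I{\left(S,x \right)} = \left(-3\right) 4 = -12$)
$C = -144$ ($C = - 3 \left(\left(-12\right) \left(-4\right)\right) = \left(-3\right) 48 = -144$)
$C^{2} = \left(-144\right)^{2} = 20736$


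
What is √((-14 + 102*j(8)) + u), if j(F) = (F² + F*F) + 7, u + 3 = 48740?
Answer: √62493 ≈ 249.99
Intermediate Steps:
u = 48737 (u = -3 + 48740 = 48737)
j(F) = 7 + 2*F² (j(F) = (F² + F²) + 7 = 2*F² + 7 = 7 + 2*F²)
√((-14 + 102*j(8)) + u) = √((-14 + 102*(7 + 2*8²)) + 48737) = √((-14 + 102*(7 + 2*64)) + 48737) = √((-14 + 102*(7 + 128)) + 48737) = √((-14 + 102*135) + 48737) = √((-14 + 13770) + 48737) = √(13756 + 48737) = √62493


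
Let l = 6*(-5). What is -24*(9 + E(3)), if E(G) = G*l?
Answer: 1944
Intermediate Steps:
l = -30
E(G) = -30*G (E(G) = G*(-30) = -30*G)
-24*(9 + E(3)) = -24*(9 - 30*3) = -24*(9 - 90) = -24*(-81) = 1944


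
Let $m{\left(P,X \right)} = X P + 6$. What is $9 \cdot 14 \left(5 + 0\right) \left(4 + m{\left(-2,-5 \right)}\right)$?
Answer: $12600$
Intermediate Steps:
$m{\left(P,X \right)} = 6 + P X$ ($m{\left(P,X \right)} = P X + 6 = 6 + P X$)
$9 \cdot 14 \left(5 + 0\right) \left(4 + m{\left(-2,-5 \right)}\right) = 9 \cdot 14 \left(5 + 0\right) \left(4 + \left(6 - -10\right)\right) = 126 \cdot 5 \left(4 + \left(6 + 10\right)\right) = 126 \cdot 5 \left(4 + 16\right) = 126 \cdot 5 \cdot 20 = 126 \cdot 100 = 12600$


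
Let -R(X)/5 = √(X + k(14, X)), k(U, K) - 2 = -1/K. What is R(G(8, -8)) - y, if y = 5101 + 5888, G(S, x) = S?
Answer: -10989 - 5*√158/4 ≈ -11005.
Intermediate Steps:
k(U, K) = 2 - 1/K
R(X) = -5*√(2 + X - 1/X) (R(X) = -5*√(X + (2 - 1/X)) = -5*√(2 + X - 1/X))
y = 10989
R(G(8, -8)) - y = -5*√(2 + 8 - 1/8) - 1*10989 = -5*√(2 + 8 - 1*⅛) - 10989 = -5*√(2 + 8 - ⅛) - 10989 = -5*√158/4 - 10989 = -10989 - 5*√158/4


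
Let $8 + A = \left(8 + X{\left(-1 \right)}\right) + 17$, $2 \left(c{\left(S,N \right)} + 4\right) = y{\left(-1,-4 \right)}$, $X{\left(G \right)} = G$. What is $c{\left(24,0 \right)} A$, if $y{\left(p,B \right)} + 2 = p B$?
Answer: $-48$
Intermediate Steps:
$y{\left(p,B \right)} = -2 + B p$ ($y{\left(p,B \right)} = -2 + p B = -2 + B p$)
$c{\left(S,N \right)} = -3$ ($c{\left(S,N \right)} = -4 + \frac{-2 - -4}{2} = -4 + \frac{-2 + 4}{2} = -4 + \frac{1}{2} \cdot 2 = -4 + 1 = -3$)
$A = 16$ ($A = -8 + \left(\left(8 - 1\right) + 17\right) = -8 + \left(7 + 17\right) = -8 + 24 = 16$)
$c{\left(24,0 \right)} A = \left(-3\right) 16 = -48$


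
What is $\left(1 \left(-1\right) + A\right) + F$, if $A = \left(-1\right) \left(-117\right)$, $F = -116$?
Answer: $0$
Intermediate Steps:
$A = 117$
$\left(1 \left(-1\right) + A\right) + F = \left(1 \left(-1\right) + 117\right) - 116 = \left(-1 + 117\right) - 116 = 116 - 116 = 0$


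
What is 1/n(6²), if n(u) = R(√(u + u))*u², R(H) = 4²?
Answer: 1/20736 ≈ 4.8225e-5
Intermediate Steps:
R(H) = 16
n(u) = 16*u²
1/n(6²) = 1/(16*(6²)²) = 1/(16*36²) = 1/(16*1296) = 1/20736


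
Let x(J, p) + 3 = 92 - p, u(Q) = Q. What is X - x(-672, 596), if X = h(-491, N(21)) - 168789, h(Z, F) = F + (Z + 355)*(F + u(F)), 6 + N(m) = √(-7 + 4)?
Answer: -166656 - 271*I*√3 ≈ -1.6666e+5 - 469.39*I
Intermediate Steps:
x(J, p) = 89 - p (x(J, p) = -3 + (92 - p) = 89 - p)
N(m) = -6 + I*√3 (N(m) = -6 + √(-7 + 4) = -6 + √(-3) = -6 + I*√3)
h(Z, F) = F + 2*F*(355 + Z) (h(Z, F) = F + (Z + 355)*(F + F) = F + (355 + Z)*(2*F) = F + 2*F*(355 + Z))
X = -167163 - 271*I*√3 (X = (-6 + I*√3)*(711 + 2*(-491)) - 168789 = (-6 + I*√3)*(711 - 982) - 168789 = (-6 + I*√3)*(-271) - 168789 = (1626 - 271*I*√3) - 168789 = -167163 - 271*I*√3 ≈ -1.6716e+5 - 469.39*I)
X - x(-672, 596) = (-167163 - 271*I*√3) - (89 - 1*596) = (-167163 - 271*I*√3) - (89 - 596) = (-167163 - 271*I*√3) - 1*(-507) = (-167163 - 271*I*√3) + 507 = -166656 - 271*I*√3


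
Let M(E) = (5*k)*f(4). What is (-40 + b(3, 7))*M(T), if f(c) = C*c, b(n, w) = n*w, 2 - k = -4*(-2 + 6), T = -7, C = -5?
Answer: 34200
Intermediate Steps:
k = 18 (k = 2 - (-4)*(-2 + 6) = 2 - (-4)*4 = 2 - 1*(-16) = 2 + 16 = 18)
f(c) = -5*c
M(E) = -1800 (M(E) = (5*18)*(-5*4) = 90*(-20) = -1800)
(-40 + b(3, 7))*M(T) = (-40 + 3*7)*(-1800) = (-40 + 21)*(-1800) = -19*(-1800) = 34200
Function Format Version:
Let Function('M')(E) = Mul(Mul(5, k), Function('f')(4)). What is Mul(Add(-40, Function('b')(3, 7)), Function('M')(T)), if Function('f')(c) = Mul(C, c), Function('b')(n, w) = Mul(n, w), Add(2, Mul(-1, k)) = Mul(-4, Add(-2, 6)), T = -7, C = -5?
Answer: 34200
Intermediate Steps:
k = 18 (k = Add(2, Mul(-1, Mul(-4, Add(-2, 6)))) = Add(2, Mul(-1, Mul(-4, 4))) = Add(2, Mul(-1, -16)) = Add(2, 16) = 18)
Function('f')(c) = Mul(-5, c)
Function('M')(E) = -1800 (Function('M')(E) = Mul(Mul(5, 18), Mul(-5, 4)) = Mul(90, -20) = -1800)
Mul(Add(-40, Function('b')(3, 7)), Function('M')(T)) = Mul(Add(-40, Mul(3, 7)), -1800) = Mul(Add(-40, 21), -1800) = Mul(-19, -1800) = 34200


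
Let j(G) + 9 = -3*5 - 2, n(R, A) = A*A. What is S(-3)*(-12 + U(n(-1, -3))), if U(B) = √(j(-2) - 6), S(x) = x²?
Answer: -108 + 36*I*√2 ≈ -108.0 + 50.912*I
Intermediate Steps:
n(R, A) = A²
j(G) = -26 (j(G) = -9 + (-3*5 - 2) = -9 + (-15 - 2) = -9 - 17 = -26)
U(B) = 4*I*√2 (U(B) = √(-26 - 6) = √(-32) = 4*I*√2)
S(-3)*(-12 + U(n(-1, -3))) = (-3)²*(-12 + 4*I*√2) = 9*(-12 + 4*I*√2) = -108 + 36*I*√2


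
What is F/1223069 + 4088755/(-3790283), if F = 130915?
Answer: -4504624590150/4635777638527 ≈ -0.97171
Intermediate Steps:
F/1223069 + 4088755/(-3790283) = 130915/1223069 + 4088755/(-3790283) = 130915*(1/1223069) + 4088755*(-1/3790283) = 130915/1223069 - 4088755/3790283 = -4504624590150/4635777638527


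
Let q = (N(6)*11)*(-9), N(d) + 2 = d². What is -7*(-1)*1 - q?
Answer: 3373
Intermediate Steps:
N(d) = -2 + d²
q = -3366 (q = ((-2 + 6²)*11)*(-9) = ((-2 + 36)*11)*(-9) = (34*11)*(-9) = 374*(-9) = -3366)
-7*(-1)*1 - q = -7*(-1)*1 - 1*(-3366) = 7*1 + 3366 = 7 + 3366 = 3373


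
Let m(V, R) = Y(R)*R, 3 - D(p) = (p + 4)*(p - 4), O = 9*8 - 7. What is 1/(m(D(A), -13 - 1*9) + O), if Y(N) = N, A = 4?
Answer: 1/549 ≈ 0.0018215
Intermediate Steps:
O = 65 (O = 72 - 7 = 65)
D(p) = 3 - (-4 + p)*(4 + p) (D(p) = 3 - (p + 4)*(p - 4) = 3 - (4 + p)*(-4 + p) = 3 - (-4 + p)*(4 + p))
m(V, R) = R² (m(V, R) = R*R = R²)
1/(m(D(A), -13 - 1*9) + O) = 1/((-13 - 1*9)² + 65) = 1/((-13 - 9)² + 65) = 1/((-22)² + 65) = 1/(484 + 65) = 1/549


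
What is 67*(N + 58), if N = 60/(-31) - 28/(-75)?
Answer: 8791606/2325 ≈ 3781.3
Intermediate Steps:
N = -3632/2325 (N = 60*(-1/31) - 28*(-1/75) = -60/31 + 28/75 = -3632/2325 ≈ -1.5622)
67*(N + 58) = 67*(-3632/2325 + 58) = 67*(131218/2325) = 8791606/2325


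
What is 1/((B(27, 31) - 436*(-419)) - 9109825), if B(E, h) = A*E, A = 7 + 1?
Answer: -1/8926925 ≈ -1.1202e-7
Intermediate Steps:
A = 8
B(E, h) = 8*E
1/((B(27, 31) - 436*(-419)) - 9109825) = 1/((8*27 - 436*(-419)) - 9109825) = 1/((216 + 182684) - 9109825) = 1/(182900 - 9109825) = 1/(-8926925) = -1/8926925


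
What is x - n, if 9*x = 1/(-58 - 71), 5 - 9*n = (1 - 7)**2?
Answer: 3998/1161 ≈ 3.4436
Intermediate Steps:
n = -31/9 (n = 5/9 - (1 - 7)**2/9 = 5/9 - 1/9*(-6)**2 = 5/9 - 1/9*36 = 5/9 - 4 = -31/9 ≈ -3.4444)
x = -1/1161 (x = 1/(9*(-58 - 71)) = (1/9)/(-129) = (1/9)*(-1/129) = -1/1161 ≈ -0.00086133)
x - n = -1/1161 - 1*(-31/9) = -1/1161 + 31/9 = 3998/1161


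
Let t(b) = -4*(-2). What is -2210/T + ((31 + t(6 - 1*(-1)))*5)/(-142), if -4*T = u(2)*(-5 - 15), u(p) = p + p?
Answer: -7943/71 ≈ -111.87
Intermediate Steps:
u(p) = 2*p
t(b) = 8
T = 20 (T = -2*2*(-5 - 15)/4 = -(-20) = -1/4*(-80) = 20)
-2210/T + ((31 + t(6 - 1*(-1)))*5)/(-142) = -2210/20 + ((31 + 8)*5)/(-142) = -2210*1/20 + (39*5)*(-1/142) = -221/2 + 195*(-1/142) = -221/2 - 195/142 = -7943/71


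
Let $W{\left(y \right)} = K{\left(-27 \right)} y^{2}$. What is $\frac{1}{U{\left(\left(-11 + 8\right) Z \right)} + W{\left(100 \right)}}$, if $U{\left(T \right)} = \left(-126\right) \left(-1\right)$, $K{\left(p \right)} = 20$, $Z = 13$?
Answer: $\frac{1}{200126} \approx 4.9969 \cdot 10^{-6}$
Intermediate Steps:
$U{\left(T \right)} = 126$
$W{\left(y \right)} = 20 y^{2}$
$\frac{1}{U{\left(\left(-11 + 8\right) Z \right)} + W{\left(100 \right)}} = \frac{1}{126 + 20 \cdot 100^{2}} = \frac{1}{126 + 20 \cdot 10000} = \frac{1}{126 + 200000} = \frac{1}{200126}$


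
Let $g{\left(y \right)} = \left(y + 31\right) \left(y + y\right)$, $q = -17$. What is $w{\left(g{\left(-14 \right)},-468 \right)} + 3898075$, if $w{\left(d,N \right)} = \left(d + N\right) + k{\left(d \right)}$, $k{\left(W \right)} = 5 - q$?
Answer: $3897153$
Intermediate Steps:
$g{\left(y \right)} = 2 y \left(31 + y\right)$ ($g{\left(y \right)} = \left(31 + y\right) 2 y = 2 y \left(31 + y\right)$)
$k{\left(W \right)} = 22$ ($k{\left(W \right)} = 5 - -17 = 5 + 17 = 22$)
$w{\left(d,N \right)} = 22 + N + d$ ($w{\left(d,N \right)} = \left(d + N\right) + 22 = \left(N + d\right) + 22 = 22 + N + d$)
$w{\left(g{\left(-14 \right)},-468 \right)} + 3898075 = \left(22 - 468 + 2 \left(-14\right) \left(31 - 14\right)\right) + 3898075 = \left(22 - 468 + 2 \left(-14\right) 17\right) + 3898075 = \left(22 - 468 - 476\right) + 3898075 = -922 + 3898075 = 3897153$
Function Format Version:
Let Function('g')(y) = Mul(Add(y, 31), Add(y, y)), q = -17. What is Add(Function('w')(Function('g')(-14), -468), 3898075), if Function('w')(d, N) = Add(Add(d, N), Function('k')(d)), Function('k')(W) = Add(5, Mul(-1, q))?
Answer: 3897153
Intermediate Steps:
Function('g')(y) = Mul(2, y, Add(31, y)) (Function('g')(y) = Mul(Add(31, y), Mul(2, y)) = Mul(2, y, Add(31, y)))
Function('k')(W) = 22 (Function('k')(W) = Add(5, Mul(-1, -17)) = Add(5, 17) = 22)
Function('w')(d, N) = Add(22, N, d) (Function('w')(d, N) = Add(Add(d, N), 22) = Add(Add(N, d), 22) = Add(22, N, d))
Add(Function('w')(Function('g')(-14), -468), 3898075) = Add(Add(22, -468, Mul(2, -14, Add(31, -14))), 3898075) = Add(Add(22, -468, Mul(2, -14, 17)), 3898075) = Add(Add(22, -468, -476), 3898075) = Add(-922, 3898075) = 3897153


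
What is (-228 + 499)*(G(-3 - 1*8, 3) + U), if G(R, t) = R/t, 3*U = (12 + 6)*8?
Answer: 36043/3 ≈ 12014.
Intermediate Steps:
U = 48 (U = ((12 + 6)*8)/3 = (18*8)/3 = (1/3)*144 = 48)
(-228 + 499)*(G(-3 - 1*8, 3) + U) = (-228 + 499)*((-3 - 1*8)/3 + 48) = 271*((-3 - 8)*(1/3) + 48) = 271*(-11*1/3 + 48) = 271*(-11/3 + 48) = 271*(133/3) = 36043/3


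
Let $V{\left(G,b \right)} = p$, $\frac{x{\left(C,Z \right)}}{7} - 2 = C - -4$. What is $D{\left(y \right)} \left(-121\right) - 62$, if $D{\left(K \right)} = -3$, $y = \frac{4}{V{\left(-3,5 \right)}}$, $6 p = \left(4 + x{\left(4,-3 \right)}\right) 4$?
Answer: $301$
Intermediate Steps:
$x{\left(C,Z \right)} = 42 + 7 C$ ($x{\left(C,Z \right)} = 14 + 7 \left(C - -4\right) = 14 + 7 \left(C + 4\right) = 14 + 7 \left(4 + C\right) = 14 + \left(28 + 7 C\right) = 42 + 7 C$)
$p = \frac{148}{3}$ ($p = \frac{\left(4 + \left(42 + 7 \cdot 4\right)\right) 4}{6} = \frac{\left(4 + \left(42 + 28\right)\right) 4}{6} = \frac{\left(4 + 70\right) 4}{6} = \frac{74 \cdot 4}{6} = \frac{1}{6} \cdot 296 = \frac{148}{3} \approx 49.333$)
$V{\left(G,b \right)} = \frac{148}{3}$
$y = \frac{3}{37}$ ($y = \frac{4}{\frac{148}{3}} = 4 \cdot \frac{3}{148} = \frac{3}{37} \approx 0.081081$)
$D{\left(y \right)} \left(-121\right) - 62 = \left(-3\right) \left(-121\right) - 62 = 363 - 62 = 301$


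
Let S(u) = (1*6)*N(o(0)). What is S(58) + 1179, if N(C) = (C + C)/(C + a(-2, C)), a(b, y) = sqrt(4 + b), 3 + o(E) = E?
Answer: 8361/7 + 36*sqrt(2)/7 ≈ 1201.7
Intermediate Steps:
o(E) = -3 + E
N(C) = 2*C/(C + sqrt(2)) (N(C) = (C + C)/(C + sqrt(4 - 2)) = (2*C)/(C + sqrt(2)) = 2*C/(C + sqrt(2)))
S(u) = -36/(-3 + sqrt(2)) (S(u) = (1*6)*(2*(-3 + 0)/((-3 + 0) + sqrt(2))) = 6*(2*(-3)/(-3 + sqrt(2))) = 6*(-6/(-3 + sqrt(2))) = -36/(-3 + sqrt(2)))
S(58) + 1179 = (108/7 + 36*sqrt(2)/7) + 1179 = 8361/7 + 36*sqrt(2)/7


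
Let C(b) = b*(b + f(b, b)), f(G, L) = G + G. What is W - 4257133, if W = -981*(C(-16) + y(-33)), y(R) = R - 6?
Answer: -4972282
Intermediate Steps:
y(R) = -6 + R
f(G, L) = 2*G
C(b) = 3*b² (C(b) = b*(b + 2*b) = b*(3*b) = 3*b²)
W = -715149 (W = -981*(3*(-16)² + (-6 - 33)) = -981*(3*256 - 39) = -981*(768 - 39) = -981*729 = -715149)
W - 4257133 = -715149 - 4257133 = -4972282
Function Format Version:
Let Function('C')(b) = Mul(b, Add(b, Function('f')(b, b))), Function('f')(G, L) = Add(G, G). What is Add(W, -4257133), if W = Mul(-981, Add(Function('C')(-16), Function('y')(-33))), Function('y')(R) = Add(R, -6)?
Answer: -4972282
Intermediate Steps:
Function('y')(R) = Add(-6, R)
Function('f')(G, L) = Mul(2, G)
Function('C')(b) = Mul(3, Pow(b, 2)) (Function('C')(b) = Mul(b, Add(b, Mul(2, b))) = Mul(b, Mul(3, b)) = Mul(3, Pow(b, 2)))
W = -715149 (W = Mul(-981, Add(Mul(3, Pow(-16, 2)), Add(-6, -33))) = Mul(-981, Add(Mul(3, 256), -39)) = Mul(-981, Add(768, -39)) = Mul(-981, 729) = -715149)
Add(W, -4257133) = Add(-715149, -4257133) = -4972282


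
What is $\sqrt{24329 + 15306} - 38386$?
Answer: $-38386 + \sqrt{39635} \approx -38187.0$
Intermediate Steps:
$\sqrt{24329 + 15306} - 38386 = \sqrt{39635} - 38386 = -38386 + \sqrt{39635}$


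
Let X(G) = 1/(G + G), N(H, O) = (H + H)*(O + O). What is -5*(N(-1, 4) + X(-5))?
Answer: 161/2 ≈ 80.500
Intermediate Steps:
N(H, O) = 4*H*O (N(H, O) = (2*H)*(2*O) = 4*H*O)
X(G) = 1/(2*G)
-5*(N(-1, 4) + X(-5)) = -5*(4*(-1)*4 + (½)/(-5)) = -5*(-16 + (½)*(-⅕)) = -5*(-16 - ⅒) = -5*(-161/10) = 161/2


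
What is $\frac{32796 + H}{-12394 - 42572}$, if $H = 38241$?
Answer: $- \frac{23679}{18322} \approx -1.2924$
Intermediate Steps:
$\frac{32796 + H}{-12394 - 42572} = \frac{32796 + 38241}{-12394 - 42572} = \frac{71037}{-54966} = 71037 \left(- \frac{1}{54966}\right) = - \frac{23679}{18322}$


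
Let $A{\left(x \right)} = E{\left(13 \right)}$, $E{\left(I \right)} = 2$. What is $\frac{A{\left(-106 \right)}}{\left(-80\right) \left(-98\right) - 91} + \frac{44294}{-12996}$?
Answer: $- \frac{19067123}{5594778} \approx -3.408$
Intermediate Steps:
$A{\left(x \right)} = 2$
$\frac{A{\left(-106 \right)}}{\left(-80\right) \left(-98\right) - 91} + \frac{44294}{-12996} = \frac{2}{\left(-80\right) \left(-98\right) - 91} + \frac{44294}{-12996} = \frac{2}{7840 - 91} + 44294 \left(- \frac{1}{12996}\right) = \frac{2}{7749} - \frac{22147}{6498} = - \frac{19067123}{5594778}$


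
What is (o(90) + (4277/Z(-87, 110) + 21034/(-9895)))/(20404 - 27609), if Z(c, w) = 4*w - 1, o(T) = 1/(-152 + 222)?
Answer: -464086627/438169697350 ≈ -0.0010591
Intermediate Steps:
o(T) = 1/70
Z(c, w) = -1 + 4*w
(o(90) + (4277/Z(-87, 110) + 21034/(-9895)))/(20404 - 27609) = (1/70 + (4277/(-1 + 4*110) + 21034/(-9895)))/(20404 - 27609) = (1/70 + (4277/(-1 + 440) + 21034*(-1/9895)))/(-7205) = (1/70 + (4277/439 - 21034/9895))*(-1/7205) = (1/70 + 33086989/4343905)*(-1/7205) = (464086627/60814670)*(-1/7205) = -464086627/438169697350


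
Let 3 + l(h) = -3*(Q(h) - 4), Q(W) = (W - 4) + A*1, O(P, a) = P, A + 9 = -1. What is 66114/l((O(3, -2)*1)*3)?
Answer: 11019/4 ≈ 2754.8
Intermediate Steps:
A = -10 (A = -9 - 1 = -10)
Q(W) = -14 + W (Q(W) = (W - 4) - 10*1 = (-4 + W) - 10 = -14 + W)
l(h) = 51 - 3*h (l(h) = -3 - 3*((-14 + h) - 4) = -3 - 3*(-18 + h) = -3 + (54 - 3*h) = 51 - 3*h)
66114/l((O(3, -2)*1)*3) = 66114/(51 - 3*3*1*3) = 66114/(51 - 9*3) = 66114/(51 - 3*9) = 66114/(51 - 27) = 66114/24 = 66114*(1/24) = 11019/4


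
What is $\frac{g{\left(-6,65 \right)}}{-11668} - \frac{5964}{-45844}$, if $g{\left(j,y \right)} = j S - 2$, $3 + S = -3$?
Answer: $\frac{8503657}{66863474} \approx 0.12718$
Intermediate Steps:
$S = -6$ ($S = -3 - 3 = -6$)
$g{\left(j,y \right)} = -2 - 6 j$ ($g{\left(j,y \right)} = j \left(-6\right) - 2 = - 6 j - 2 = -2 - 6 j$)
$\frac{g{\left(-6,65 \right)}}{-11668} - \frac{5964}{-45844} = \frac{-2 - -36}{-11668} - \frac{5964}{-45844} = \left(-2 + 36\right) \left(- \frac{1}{11668}\right) - - \frac{1491}{11461} = 34 \left(- \frac{1}{11668}\right) + \frac{1491}{11461} = - \frac{17}{5834} + \frac{1491}{11461} = \frac{8503657}{66863474}$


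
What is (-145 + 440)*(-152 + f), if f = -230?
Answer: -112690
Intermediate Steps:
(-145 + 440)*(-152 + f) = (-145 + 440)*(-152 - 230) = 295*(-382) = -112690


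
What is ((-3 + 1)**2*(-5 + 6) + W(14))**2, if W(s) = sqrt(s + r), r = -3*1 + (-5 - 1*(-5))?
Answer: (4 + sqrt(11))**2 ≈ 53.533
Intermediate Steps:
r = -3 (r = -3 + (-5 + 5) = -3 + 0 = -3)
W(s) = sqrt(-3 + s) (W(s) = sqrt(s - 3) = sqrt(-3 + s))
((-3 + 1)**2*(-5 + 6) + W(14))**2 = ((-3 + 1)**2*(-5 + 6) + sqrt(-3 + 14))**2 = ((-2)**2*1 + sqrt(11))**2 = (4*1 + sqrt(11))**2 = (4 + sqrt(11))**2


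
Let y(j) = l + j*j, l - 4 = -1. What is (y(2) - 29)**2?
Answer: 484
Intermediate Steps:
l = 3 (l = 4 - 1 = 3)
y(j) = 3 + j**2 (y(j) = 3 + j*j = 3 + j**2)
(y(2) - 29)**2 = ((3 + 2**2) - 29)**2 = ((3 + 4) - 29)**2 = (7 - 29)**2 = (-22)**2 = 484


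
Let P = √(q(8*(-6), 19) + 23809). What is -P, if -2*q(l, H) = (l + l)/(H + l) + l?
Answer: -√20042161/29 ≈ -154.37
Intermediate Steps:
q(l, H) = -l/2 - l/(H + l) (q(l, H) = -((l + l)/(H + l) + l)/2 = -((2*l)/(H + l) + l)/2 = -(2*l/(H + l) + l)/2 = -(l + 2*l/(H + l))/2 = -l/2 - l/(H + l))
P = √20042161/29 (P = √(-8*(-6)*(2 + 19 + 8*(-6))/(2*19 + 2*(8*(-6))) + 23809) = √(-1*(-48)*(2 + 19 - 48)/(38 + 2*(-48)) + 23809) = √(-1*(-48)*(-27)/(38 - 96) + 23809) = √(-1*(-48)*(-27)/(-58) + 23809) = √(-1*(-48)*(-1/58)*(-27) + 23809) = √(648/29 + 23809) = √(691109/29) = √20042161/29 ≈ 154.37)
-P = -√20042161/29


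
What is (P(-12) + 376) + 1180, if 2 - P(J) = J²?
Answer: 1414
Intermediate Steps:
P(J) = 2 - J²
(P(-12) + 376) + 1180 = ((2 - 1*(-12)²) + 376) + 1180 = ((2 - 1*144) + 376) + 1180 = ((2 - 144) + 376) + 1180 = (-142 + 376) + 1180 = 234 + 1180 = 1414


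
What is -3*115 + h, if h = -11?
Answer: -356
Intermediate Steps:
-3*115 + h = -3*115 - 11 = -345 - 11 = -356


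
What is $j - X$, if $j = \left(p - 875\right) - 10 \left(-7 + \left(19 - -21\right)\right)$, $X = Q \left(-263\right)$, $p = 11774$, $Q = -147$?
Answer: $-28092$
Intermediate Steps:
$X = 38661$ ($X = \left(-147\right) \left(-263\right) = 38661$)
$j = 10569$ ($j = \left(11774 - 875\right) - 10 \left(-7 + \left(19 - -21\right)\right) = \left(11774 - 875\right) - 10 \left(-7 + \left(19 + 21\right)\right) = 10899 - 10 \left(-7 + 40\right) = 10899 - 10 \cdot 33 = 10899 - 330 = 10569$)
$j - X = 10569 - 38661 = -28092$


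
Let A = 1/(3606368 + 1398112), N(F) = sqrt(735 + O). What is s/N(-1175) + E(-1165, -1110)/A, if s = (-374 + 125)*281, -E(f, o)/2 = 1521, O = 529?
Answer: -15223628160 - 69969*sqrt(79)/316 ≈ -1.5224e+10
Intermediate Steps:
N(F) = 4*sqrt(79) (N(F) = sqrt(735 + 529) = sqrt(1264) = 4*sqrt(79))
E(f, o) = -3042 (E(f, o) = -2*1521 = -3042)
s = -69969 (s = -249*281 = -69969)
A = 1/5004480 ≈ 1.9982e-7
s/N(-1175) + E(-1165, -1110)/A = -69969*sqrt(79)/316 - 3042/1/5004480 = -69969*sqrt(79)/316 - 3042*5004480 = -69969*sqrt(79)/316 - 15223628160 = -15223628160 - 69969*sqrt(79)/316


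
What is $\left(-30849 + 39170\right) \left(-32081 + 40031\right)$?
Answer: $66151950$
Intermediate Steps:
$\left(-30849 + 39170\right) \left(-32081 + 40031\right) = 8321 \cdot 7950 = 66151950$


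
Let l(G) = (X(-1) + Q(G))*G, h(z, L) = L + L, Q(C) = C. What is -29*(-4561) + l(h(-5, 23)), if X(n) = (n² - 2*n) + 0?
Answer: 134523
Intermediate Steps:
X(n) = n² - 2*n
h(z, L) = 2*L
l(G) = G*(3 + G) (l(G) = (-(-2 - 1) + G)*G = (-1*(-3) + G)*G = (3 + G)*G = G*(3 + G))
-29*(-4561) + l(h(-5, 23)) = -29*(-4561) + (2*23)*(3 + 2*23) = 132269 + 46*(3 + 46) = 132269 + 46*49 = 132269 + 2254 = 134523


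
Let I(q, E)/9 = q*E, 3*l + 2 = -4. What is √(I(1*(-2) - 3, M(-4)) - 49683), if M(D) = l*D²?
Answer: I*√48243 ≈ 219.64*I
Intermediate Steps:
l = -2 (l = -⅔ + (⅓)*(-4) = -⅔ - 4/3 = -2)
M(D) = -2*D²
I(q, E) = 9*E*q (I(q, E) = 9*(q*E) = 9*(E*q) = 9*E*q)
√(I(1*(-2) - 3, M(-4)) - 49683) = √(9*(-2*(-4)²)*(1*(-2) - 3) - 49683) = √(9*(-2*16)*(-2 - 3) - 49683) = √(9*(-32)*(-5) - 49683) = √(1440 - 49683) = √(-48243) = I*√48243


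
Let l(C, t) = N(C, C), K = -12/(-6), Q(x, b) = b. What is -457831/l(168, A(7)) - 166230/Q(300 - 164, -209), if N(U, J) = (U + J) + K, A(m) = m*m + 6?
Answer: -39500939/70642 ≈ -559.17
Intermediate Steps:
K = 2 (K = -12*(-⅙) = 2)
A(m) = 6 + m² (A(m) = m² + 6 = 6 + m²)
N(U, J) = 2 + J + U (N(U, J) = (U + J) + 2 = (J + U) + 2 = 2 + J + U)
l(C, t) = 2 + 2*C (l(C, t) = 2 + C + C = 2 + 2*C)
-457831/l(168, A(7)) - 166230/Q(300 - 164, -209) = -457831/(2 + 2*168) - 166230/(-209) = -457831/(2 + 336) - 166230*(-1/209) = -457831/338 + 166230/209 = -39500939/70642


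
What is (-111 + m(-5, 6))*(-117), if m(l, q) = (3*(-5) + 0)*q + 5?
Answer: 22932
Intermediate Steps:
m(l, q) = 5 - 15*q (m(l, q) = (-15 + 0)*q + 5 = -15*q + 5 = 5 - 15*q)
(-111 + m(-5, 6))*(-117) = (-111 + (5 - 15*6))*(-117) = (-111 + (5 - 90))*(-117) = (-111 - 85)*(-117) = -196*(-117) = 22932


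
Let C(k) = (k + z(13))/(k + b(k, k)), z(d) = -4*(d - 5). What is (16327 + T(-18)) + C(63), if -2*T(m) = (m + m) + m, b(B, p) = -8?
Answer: 899501/55 ≈ 16355.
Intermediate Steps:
z(d) = 20 - 4*d (z(d) = -4*(-5 + d) = 20 - 4*d)
T(m) = -3*m/2 (T(m) = -((m + m) + m)/2 = -(2*m + m)/2 = -3*m/2)
C(k) = (-32 + k)/(-8 + k) (C(k) = (k + (20 - 4*13))/(k - 8) = (k + (20 - 52))/(-8 + k) = (k - 32)/(-8 + k) = (-32 + k)/(-8 + k))
(16327 + T(-18)) + C(63) = (16327 - 3/2*(-18)) + (-32 + 63)/(-8 + 63) = (16327 + 27) + 31/55 = 16354 + (1/55)*31 = 16354 + 31/55 = 899501/55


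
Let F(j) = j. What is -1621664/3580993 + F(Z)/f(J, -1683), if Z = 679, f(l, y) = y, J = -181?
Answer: -5160754759/6026811219 ≈ -0.85630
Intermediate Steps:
-1621664/3580993 + F(Z)/f(J, -1683) = -1621664/3580993 + 679/(-1683) = -1621664*1/3580993 + 679*(-1/1683) = -1621664/3580993 - 679/1683 = -5160754759/6026811219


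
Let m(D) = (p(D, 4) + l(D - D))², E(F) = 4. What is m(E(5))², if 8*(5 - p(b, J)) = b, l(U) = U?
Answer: 6561/16 ≈ 410.06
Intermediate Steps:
p(b, J) = 5 - b/8
m(D) = (5 - D/8)² (m(D) = ((5 - D/8) + (D - D))² = ((5 - D/8) + 0)² = (5 - D/8)²)
m(E(5))² = ((-40 + 4)²/64)² = ((1/64)*(-36)²)² = ((1/64)*1296)² = (81/4)² = 6561/16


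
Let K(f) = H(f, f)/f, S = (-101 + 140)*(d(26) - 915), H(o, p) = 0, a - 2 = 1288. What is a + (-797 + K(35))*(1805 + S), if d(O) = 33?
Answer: 25977911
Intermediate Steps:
a = 1290 (a = 2 + 1288 = 1290)
S = -34398 (S = (-101 + 140)*(33 - 915) = 39*(-882) = -34398)
K(f) = 0 (K(f) = 0/f = 0)
a + (-797 + K(35))*(1805 + S) = 1290 + (-797 + 0)*(1805 - 34398) = 1290 - 797*(-32593) = 1290 + 25976621 = 25977911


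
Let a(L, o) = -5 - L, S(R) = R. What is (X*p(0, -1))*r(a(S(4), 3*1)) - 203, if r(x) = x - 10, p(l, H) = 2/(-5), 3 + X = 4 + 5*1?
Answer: -787/5 ≈ -157.40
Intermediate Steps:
X = 6 (X = -3 + (4 + 5*1) = -3 + (4 + 5) = -3 + 9 = 6)
p(l, H) = -⅖ (p(l, H) = 2*(-⅕) = -⅖)
r(x) = -10 + x
(X*p(0, -1))*r(a(S(4), 3*1)) - 203 = (6*(-⅖))*(-10 + (-5 - 1*4)) - 203 = -12*(-10 + (-5 - 4))/5 - 203 = -12*(-10 - 9)/5 - 203 = -12/5*(-19) - 203 = 228/5 - 203 = -787/5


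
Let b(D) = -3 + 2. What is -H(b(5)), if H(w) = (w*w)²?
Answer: -1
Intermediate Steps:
b(D) = -1
H(w) = w⁴ (H(w) = (w²)² = w⁴)
-H(b(5)) = -1*(-1)⁴ = -1*1 = -1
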